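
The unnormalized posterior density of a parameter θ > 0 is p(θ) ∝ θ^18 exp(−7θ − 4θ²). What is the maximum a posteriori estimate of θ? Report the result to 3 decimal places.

ℓ'(θ) = 18/θ − 7 − 8θ. Setting this to zero and multiplying by θ: 8θ² + 7θ − 18 = 0.
θ = (−7 + √(7² + 4·8·18)) / (2·8) = (−7 + √625) / 16 = (−7 + 25)/16 = 9/8.
ℓ''(θ) = −18/θ² − 8 < 0, confirming a maximum.

θ̂_MAP = 1.125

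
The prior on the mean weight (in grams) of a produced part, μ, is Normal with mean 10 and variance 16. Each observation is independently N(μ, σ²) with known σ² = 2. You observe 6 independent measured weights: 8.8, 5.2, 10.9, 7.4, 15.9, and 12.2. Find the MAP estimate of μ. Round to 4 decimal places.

n = 6; x̄ = (8.8 + 5.2 + 10.9 + 7.4 + 15.9 + 12.2)/6 = 60.4/6 = 151/15 ≈ 10.0667.
For a Normal prior and Normal likelihood with known variance, the posterior is Normal; its mode equals its mean, the precision-weighted average.
Prior precision 1/σ₀² = 1/16 = 0.0625; data precision n/σ² = 6/2 = 3.
μ̂ = (0.0625·10 + 3·(151/15)) / (0.0625 + 3) = 30.825/3.0625 = 2466/245 ≈ 10.0653.

μ̂_MAP = 10.0653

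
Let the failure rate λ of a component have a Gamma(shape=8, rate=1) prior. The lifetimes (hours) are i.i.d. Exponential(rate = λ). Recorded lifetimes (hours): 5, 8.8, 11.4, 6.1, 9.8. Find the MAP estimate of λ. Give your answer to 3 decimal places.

The Exponential(rate=λ) likelihood is ∝ λ^n e^(−λΣtᵢ). Here n = 5 and Σtᵢ = 5 + 8.8 + 11.4 + 6.1 + 9.8 = 41.1.
Posterior ∝ λ^7e^(−1λ) · λ^5e^(−41.1λ) = λ^12e^(−42.1λ), i.e. Gamma(13, 42.1).
Mode = (a−1)/b = 12/42.1 ≈ 0.285.

λ̂_MAP = 0.285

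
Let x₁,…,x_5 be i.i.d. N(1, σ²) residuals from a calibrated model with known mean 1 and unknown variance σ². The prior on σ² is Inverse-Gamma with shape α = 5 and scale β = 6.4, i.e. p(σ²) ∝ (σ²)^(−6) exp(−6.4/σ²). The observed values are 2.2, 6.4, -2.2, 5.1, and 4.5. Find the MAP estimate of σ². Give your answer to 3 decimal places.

Sum of squared deviations about the known mean: SS = (2.2−1)² + (6.4−1)² + (-2.2−1)² + (5.1−1)² + (4.5−1)² = 69.9.
The Normal likelihood contributes (σ²)^(−n/2) exp(−SS/(2σ²)), so the posterior is Inverse-Gamma(α + n/2, β + SS/2) = Inverse-Gamma(7.5, 41.35).
The mode of Inverse-Gamma(a, b) is b/(a+1) = 41.35/8.5 ≈ 4.865.

σ̂²_MAP = 4.865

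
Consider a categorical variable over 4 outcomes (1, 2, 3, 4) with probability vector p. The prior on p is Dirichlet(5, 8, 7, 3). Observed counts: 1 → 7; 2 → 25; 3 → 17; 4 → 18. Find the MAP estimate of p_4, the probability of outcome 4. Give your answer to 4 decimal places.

The posterior is Dirichlet(αᵢ + nᵢ) = Dirichlet(12, 33, 24, 21).
For a Dirichlet(a₁,…,a_K) with all aᵢ > 1, the mode has j-th component (aⱼ − 1)/(Σaᵢ − K).
Here Σaᵢ = 90 and K = 4, so p_4 = (21 − 1)/(90 − 4) = 20/86 ≈ 0.2326.

MAP estimate: 0.2326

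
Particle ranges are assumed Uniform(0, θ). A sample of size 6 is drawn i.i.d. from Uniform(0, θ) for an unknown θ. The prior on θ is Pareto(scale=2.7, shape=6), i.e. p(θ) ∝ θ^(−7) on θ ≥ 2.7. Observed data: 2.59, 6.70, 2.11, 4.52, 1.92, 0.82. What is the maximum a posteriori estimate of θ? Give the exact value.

θ̂_MAP = 6.70

The Uniform(0, θ) likelihood is θ^(−n) for θ ≥ max(xᵢ), zero otherwise. Here max(xᵢ) = 6.70.
Posterior ∝ θ^(−7) · θ^(−6) = θ^(−13) on θ ≥ max(2.7, 6.70) = 6.70.
This density is strictly decreasing in θ, so the posterior mode lies at the lower boundary of the support.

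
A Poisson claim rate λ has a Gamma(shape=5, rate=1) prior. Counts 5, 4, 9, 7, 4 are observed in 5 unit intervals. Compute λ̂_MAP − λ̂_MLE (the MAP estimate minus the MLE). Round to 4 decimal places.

MAP − MLE = -0.3000

Σxᵢ = 29. Posterior is Gamma(34, 6); MAP = (34−1)/6 = 33/6 ≈ 5.50000.
MLE = x̄ = 29/5 ≈ 5.80000.
Difference = 33/6 − 29/5 = -3/10 ≈ -0.3000.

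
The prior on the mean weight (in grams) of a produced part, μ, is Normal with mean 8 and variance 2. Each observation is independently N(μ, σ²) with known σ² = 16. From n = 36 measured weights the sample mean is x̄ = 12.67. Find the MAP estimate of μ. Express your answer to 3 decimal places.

n = 36, x̄ = 12.67.
For a Normal prior and Normal likelihood with known variance, the posterior is Normal; its mode equals its mean, the precision-weighted average.
Prior precision 1/σ₀² = 1/2 = 0.5; data precision n/σ² = 36/16 = 2.25.
μ̂ = (0.5·8 + 2.25·12.67) / (0.5 + 2.25) = 32.5075/2.75 = 13003/1100 ≈ 11.821.

μ̂_MAP = 11.821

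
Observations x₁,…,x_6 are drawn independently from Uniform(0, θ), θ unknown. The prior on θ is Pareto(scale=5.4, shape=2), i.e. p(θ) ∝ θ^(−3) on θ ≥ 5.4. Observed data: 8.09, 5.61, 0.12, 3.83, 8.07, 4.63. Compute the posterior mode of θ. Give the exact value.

The Uniform(0, θ) likelihood is θ^(−n) for θ ≥ max(xᵢ), zero otherwise. Here max(xᵢ) = 8.09.
Posterior ∝ θ^(−3) · θ^(−6) = θ^(−9) on θ ≥ max(5.4, 8.09) = 8.09.
This density is strictly decreasing in θ, so the posterior mode lies at the lower boundary of the support.

θ̂_MAP = 8.09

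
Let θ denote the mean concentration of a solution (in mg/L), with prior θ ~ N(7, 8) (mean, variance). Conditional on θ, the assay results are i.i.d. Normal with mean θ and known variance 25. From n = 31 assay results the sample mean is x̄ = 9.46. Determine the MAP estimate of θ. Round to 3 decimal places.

n = 31, x̄ = 9.46.
For a Normal prior and Normal likelihood with known variance, the posterior is Normal; its mode equals its mean, the precision-weighted average.
Prior precision 1/σ₀² = 1/8 = 0.125; data precision n/σ² = 31/25 = 1.24.
θ̂ = (0.125·7 + 1.24·9.46) / (0.125 + 1.24) = 12.6054/1.365 = 21009/2275 ≈ 9.235.

θ̂_MAP = 9.235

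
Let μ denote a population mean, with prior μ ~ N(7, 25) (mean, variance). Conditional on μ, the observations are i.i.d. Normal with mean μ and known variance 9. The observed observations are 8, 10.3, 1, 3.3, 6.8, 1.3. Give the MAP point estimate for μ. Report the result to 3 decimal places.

μ̂_MAP = 5.223

n = 6; x̄ = (8 + 10.3 + 1 + 3.3 + 6.8 + 1.3)/6 = 30.7/6 = 307/60 ≈ 5.1167.
For a Normal prior and Normal likelihood with known variance, the posterior is Normal; its mode equals its mean, the precision-weighted average.
Prior precision 1/σ₀² = 1/25 = 0.04; data precision n/σ² = 6/9 = 2/3.
μ̂ = (0.04·7 + (2/3)·(307/60)) / (0.04 + 2/3) = (1661/450)/(53/75) = 1661/318 ≈ 5.223.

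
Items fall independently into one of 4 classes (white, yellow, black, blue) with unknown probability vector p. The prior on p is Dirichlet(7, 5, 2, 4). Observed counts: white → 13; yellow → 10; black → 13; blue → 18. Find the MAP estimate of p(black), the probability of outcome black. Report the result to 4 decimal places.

The posterior is Dirichlet(αᵢ + nᵢ) = Dirichlet(20, 15, 15, 22).
For a Dirichlet(a₁,…,a_K) with all aᵢ > 1, the mode has j-th component (aⱼ − 1)/(Σaᵢ − K).
Here Σaᵢ = 72 and K = 4, so p(black) = (15 − 1)/(72 − 4) = 14/68 ≈ 0.2059.

MAP estimate of p(black) = 0.2059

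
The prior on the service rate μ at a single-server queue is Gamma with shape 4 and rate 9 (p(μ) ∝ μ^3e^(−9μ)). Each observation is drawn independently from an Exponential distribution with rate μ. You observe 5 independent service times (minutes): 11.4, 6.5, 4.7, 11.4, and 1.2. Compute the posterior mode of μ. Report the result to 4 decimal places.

The Exponential(rate=μ) likelihood is ∝ μ^n e^(−μΣtᵢ). Here n = 5 and Σtᵢ = 11.4 + 6.5 + 4.7 + 11.4 + 1.2 = 35.2.
Posterior ∝ μ^3e^(−9μ) · μ^5e^(−35.2μ) = μ^8e^(−44.2μ), i.e. Gamma(9, 44.2).
Mode = (a−1)/b = 8/44.2 ≈ 0.1810.

μ̂_MAP = 0.1810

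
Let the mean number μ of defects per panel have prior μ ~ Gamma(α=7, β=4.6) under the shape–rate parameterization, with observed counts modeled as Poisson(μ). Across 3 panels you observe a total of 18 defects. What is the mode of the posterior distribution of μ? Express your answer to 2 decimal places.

μ̂_MAP = 3.16

Σxᵢ = 18, n = 3.
Posterior ∝ μ^6e^(−4.6μ) · μ^18e^(−3μ) = μ^24e^(−7.6μ), i.e. Gamma(shape=25, rate=7.6).
The mode of a Gamma(a, b) with a ≥ 1 (shape–rate) is (a−1)/b = 24/7.6 ≈ 3.16.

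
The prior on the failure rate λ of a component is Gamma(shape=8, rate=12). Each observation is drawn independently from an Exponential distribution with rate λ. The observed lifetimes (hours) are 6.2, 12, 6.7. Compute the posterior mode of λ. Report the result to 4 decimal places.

The Exponential(rate=λ) likelihood is ∝ λ^n e^(−λΣtᵢ). Here n = 3 and Σtᵢ = 6.2 + 12 + 6.7 = 24.9.
Posterior ∝ λ^7e^(−12λ) · λ^3e^(−24.9λ) = λ^10e^(−36.9λ), i.e. Gamma(11, 36.9).
Mode = (a−1)/b = 10/36.9 ≈ 0.2710.

λ̂_MAP = 0.2710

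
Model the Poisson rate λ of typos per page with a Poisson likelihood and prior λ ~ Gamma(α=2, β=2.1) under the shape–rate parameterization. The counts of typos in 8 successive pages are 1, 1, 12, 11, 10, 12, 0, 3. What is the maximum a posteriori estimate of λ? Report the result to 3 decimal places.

λ̂_MAP = 5.050

Σxᵢ = 1+1+12+11+10+12+0+3 = 50, with n = 8.
Posterior ∝ λe^(−2.1λ) · λ^50e^(−8λ) = λ^51e^(−10.1λ), i.e. Gamma(shape=52, rate=10.1).
The mode of a Gamma(a, b) with a ≥ 1 (shape–rate) is (a−1)/b = 51/10.1 ≈ 5.050.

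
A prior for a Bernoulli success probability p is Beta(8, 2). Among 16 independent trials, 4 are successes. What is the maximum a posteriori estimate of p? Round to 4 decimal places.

Prior: Beta(8, 2).
Data: 4 successes in 16 trials. The binomial likelihood contributes p^4(1−p)^12, so the posterior is Beta(8+4, 2+12) = Beta(12, 14).
For Beta(a, b) with a, b > 1 the mode is (a−1)/(a+b−2) = 11/24 ≈ 0.4583.

p̂_MAP = 0.4583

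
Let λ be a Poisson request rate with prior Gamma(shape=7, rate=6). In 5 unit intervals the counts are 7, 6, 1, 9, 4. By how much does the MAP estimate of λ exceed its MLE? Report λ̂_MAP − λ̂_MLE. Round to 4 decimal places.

Σxᵢ = 27. Posterior is Gamma(34, 11); MAP = (34−1)/11 = 33/11 ≈ 3.00000.
MLE = x̄ = 27/5 ≈ 5.40000.
Difference = 33/11 − 27/5 = -12/5 ≈ -2.4000.

MAP − MLE = -2.4000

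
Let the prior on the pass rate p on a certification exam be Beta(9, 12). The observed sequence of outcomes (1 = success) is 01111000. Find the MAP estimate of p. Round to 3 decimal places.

p̂_MAP = 0.444

Prior: Beta(9, 12).
Data: 4 successes in 8 trials (from the sequence). The binomial likelihood contributes p^4(1−p)^4, so the posterior is Beta(9+4, 12+4) = Beta(13, 16).
For Beta(a, b) with a, b > 1 the mode is (a−1)/(a+b−2) = 12/27 ≈ 0.444.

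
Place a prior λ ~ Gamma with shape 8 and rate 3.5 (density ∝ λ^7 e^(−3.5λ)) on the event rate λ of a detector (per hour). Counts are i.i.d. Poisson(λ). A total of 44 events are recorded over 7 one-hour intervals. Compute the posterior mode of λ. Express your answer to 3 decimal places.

Σxᵢ = 44, n = 7.
Posterior ∝ λ^7e^(−3.5λ) · λ^44e^(−7λ) = λ^51e^(−10.5λ), i.e. Gamma(shape=52, rate=10.5).
The mode of a Gamma(a, b) with a ≥ 1 (shape–rate) is (a−1)/b = 51/10.5 ≈ 4.857.

λ̂_MAP = 4.857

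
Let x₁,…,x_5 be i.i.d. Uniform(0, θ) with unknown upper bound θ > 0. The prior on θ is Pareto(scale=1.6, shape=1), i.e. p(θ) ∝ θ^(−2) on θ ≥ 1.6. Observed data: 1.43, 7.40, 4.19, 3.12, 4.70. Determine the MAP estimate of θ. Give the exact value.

θ̂_MAP = 7.40

The Uniform(0, θ) likelihood is θ^(−n) for θ ≥ max(xᵢ), zero otherwise. Here max(xᵢ) = 7.40.
Posterior ∝ θ^(−2) · θ^(−5) = θ^(−7) on θ ≥ max(1.6, 7.40) = 7.40.
This density is strictly decreasing in θ, so the posterior mode lies at the lower boundary of the support.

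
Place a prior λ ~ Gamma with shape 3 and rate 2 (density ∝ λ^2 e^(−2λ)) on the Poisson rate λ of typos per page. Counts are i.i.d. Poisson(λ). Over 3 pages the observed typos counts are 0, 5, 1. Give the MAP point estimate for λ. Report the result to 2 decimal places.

Σxᵢ = 0+5+1 = 6, with n = 3.
Posterior ∝ λ^2e^(−2λ) · λ^6e^(−3λ) = λ^8e^(−5λ), i.e. Gamma(shape=9, rate=5).
The mode of a Gamma(a, b) with a ≥ 1 (shape–rate) is (a−1)/b = 8/5 ≈ 1.60.

λ̂_MAP = 1.60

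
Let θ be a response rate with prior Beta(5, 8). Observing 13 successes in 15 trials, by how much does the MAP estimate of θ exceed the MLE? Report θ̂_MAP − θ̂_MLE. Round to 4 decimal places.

MAP − MLE = -0.2128

Posterior is Beta(18, 10); MAP = (18−1)/(28−2) = 17/26 ≈ 0.65385.
MLE ignores the prior: θ̂_MLE = k/n = 13/15 ≈ 0.86667.
Difference = 17/26 − 13/15 = -83/390 ≈ -0.2128.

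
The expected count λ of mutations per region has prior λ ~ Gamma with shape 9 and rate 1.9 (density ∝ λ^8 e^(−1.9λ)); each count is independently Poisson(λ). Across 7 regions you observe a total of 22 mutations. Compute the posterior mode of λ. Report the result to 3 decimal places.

Σxᵢ = 22, n = 7.
Posterior ∝ λ^8e^(−1.9λ) · λ^22e^(−7λ) = λ^30e^(−8.9λ), i.e. Gamma(shape=31, rate=8.9).
The mode of a Gamma(a, b) with a ≥ 1 (shape–rate) is (a−1)/b = 30/8.9 ≈ 3.371.

λ̂_MAP = 3.371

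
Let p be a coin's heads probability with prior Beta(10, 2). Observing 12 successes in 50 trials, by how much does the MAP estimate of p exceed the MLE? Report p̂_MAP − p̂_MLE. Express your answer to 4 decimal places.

MAP − MLE = 0.1100

Posterior is Beta(22, 40); MAP = (22−1)/(62−2) = 21/60 ≈ 0.35000.
MLE ignores the prior: p̂_MLE = k/n = 12/50 ≈ 0.24000.
Difference = 21/60 − 12/50 = 11/100 ≈ 0.1100.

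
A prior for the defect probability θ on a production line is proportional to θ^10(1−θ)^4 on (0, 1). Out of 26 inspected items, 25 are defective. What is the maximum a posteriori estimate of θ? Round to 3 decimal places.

θ̂_MAP = 0.875

The prior density ∝ θ^10(1−θ)^4 is the kernel of Beta(11, 5).
Data: 25 successes in 26 trials. The binomial likelihood contributes θ^25(1−θ)^1, so the posterior is Beta(11+25, 5+1) = Beta(36, 6).
For Beta(a, b) with a, b > 1 the mode is (a−1)/(a+b−2) = 35/40 ≈ 0.875.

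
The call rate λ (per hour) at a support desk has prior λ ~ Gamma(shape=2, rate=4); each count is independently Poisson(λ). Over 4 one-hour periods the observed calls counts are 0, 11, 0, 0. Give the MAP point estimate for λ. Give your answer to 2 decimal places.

λ̂_MAP = 1.50

Σxᵢ = 0+11+0+0 = 11, with n = 4.
Posterior ∝ λe^(−4λ) · λ^11e^(−4λ) = λ^12e^(−8λ), i.e. Gamma(shape=13, rate=8).
The mode of a Gamma(a, b) with a ≥ 1 (shape–rate) is (a−1)/b = 12/8 ≈ 1.50.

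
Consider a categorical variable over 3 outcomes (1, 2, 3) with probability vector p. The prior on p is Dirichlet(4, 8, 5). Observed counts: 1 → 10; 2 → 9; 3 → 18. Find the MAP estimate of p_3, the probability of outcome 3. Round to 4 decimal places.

The posterior is Dirichlet(αᵢ + nᵢ) = Dirichlet(14, 17, 23).
For a Dirichlet(a₁,…,a_K) with all aᵢ > 1, the mode has j-th component (aⱼ − 1)/(Σaᵢ − K).
Here Σaᵢ = 54 and K = 3, so p_3 = (23 − 1)/(54 − 3) = 22/51 ≈ 0.4314.

MAP estimate: 0.4314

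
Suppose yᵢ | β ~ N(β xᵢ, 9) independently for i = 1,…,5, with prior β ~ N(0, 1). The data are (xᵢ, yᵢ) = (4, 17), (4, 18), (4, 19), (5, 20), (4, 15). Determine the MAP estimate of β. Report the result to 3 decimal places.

log p(β | y) = −Σ(yᵢ − βxᵢ)²/(2·9) − β²/(2·1) + const.
Setting the derivative to zero: Σxᵢ(yᵢ − βxᵢ)/9 − β/1 = 0, so β = Σxᵢyᵢ / (Σxᵢ² + σ²/τ²).
Σxᵢyᵢ = 4·17 + 4·18 + 4·19 + 5·20 + 4·15 = 376; Σxᵢ² = 89; σ²/τ² = 9.
β̂_MAP = 376 / (89 + 9) = 376/98 ≈ 3.837.

β̂_MAP = 3.837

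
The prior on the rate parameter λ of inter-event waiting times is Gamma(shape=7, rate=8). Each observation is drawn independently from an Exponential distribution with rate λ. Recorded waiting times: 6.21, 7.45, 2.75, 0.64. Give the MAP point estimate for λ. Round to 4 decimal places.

The Exponential(rate=λ) likelihood is ∝ λ^n e^(−λΣtᵢ). Here n = 4 and Σtᵢ = 6.21 + 7.45 + 2.75 + 0.64 = 17.05.
Posterior ∝ λ^6e^(−8λ) · λ^4e^(−17.05λ) = λ^10e^(−25.05λ), i.e. Gamma(11, 25.05).
Mode = (a−1)/b = 10/25.05 ≈ 0.3992.

λ̂_MAP = 0.3992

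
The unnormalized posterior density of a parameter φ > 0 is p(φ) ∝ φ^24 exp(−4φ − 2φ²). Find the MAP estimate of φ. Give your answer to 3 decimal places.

φ̂_MAP = 2.000

ℓ'(φ) = 24/φ − 4 − 4φ. Setting this to zero and multiplying by φ: 4φ² + 4φ − 24 = 0.
φ = (−4 + √(4² + 4·4·24)) / (2·4) = (−4 + √400) / 8 = (−4 + 20)/8 = 2.
ℓ''(φ) = −24/φ² − 4 < 0, confirming a maximum.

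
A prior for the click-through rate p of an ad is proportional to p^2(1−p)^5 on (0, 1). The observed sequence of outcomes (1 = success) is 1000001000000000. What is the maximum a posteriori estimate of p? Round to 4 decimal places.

p̂_MAP = 0.1739

The prior density ∝ p^2(1−p)^5 is the kernel of Beta(3, 6).
Data: 2 successes in 16 trials (from the sequence). The binomial likelihood contributes p^2(1−p)^14, so the posterior is Beta(3+2, 6+14) = Beta(5, 20).
For Beta(a, b) with a, b > 1 the mode is (a−1)/(a+b−2) = 4/23 ≈ 0.1739.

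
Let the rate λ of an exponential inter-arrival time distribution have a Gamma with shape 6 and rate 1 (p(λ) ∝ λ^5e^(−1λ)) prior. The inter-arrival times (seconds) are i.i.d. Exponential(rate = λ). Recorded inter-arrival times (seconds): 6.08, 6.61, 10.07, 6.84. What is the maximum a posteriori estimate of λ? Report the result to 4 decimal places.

The Exponential(rate=λ) likelihood is ∝ λ^n e^(−λΣtᵢ). Here n = 4 and Σtᵢ = 6.08 + 6.61 + 10.07 + 6.84 = 29.60.
Posterior ∝ λ^5e^(−1λ) · λ^4e^(−29.60λ) = λ^9e^(−30.60λ), i.e. Gamma(10, 30.60).
Mode = (a−1)/b = 9/30.60 ≈ 0.2941.

λ̂_MAP = 0.2941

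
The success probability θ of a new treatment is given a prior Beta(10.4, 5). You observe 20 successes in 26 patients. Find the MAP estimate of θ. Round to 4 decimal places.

Prior: Beta(10.4, 5).
Data: 20 successes in 26 trials. The binomial likelihood contributes θ^20(1−θ)^6, so the posterior is Beta(10.4+20, 5+6) = Beta(30.4, 11).
For Beta(a, b) with a, b > 1 the mode is (a−1)/(a+b−2) = 29.4/39.4 ≈ 0.7462.

θ̂_MAP = 0.7462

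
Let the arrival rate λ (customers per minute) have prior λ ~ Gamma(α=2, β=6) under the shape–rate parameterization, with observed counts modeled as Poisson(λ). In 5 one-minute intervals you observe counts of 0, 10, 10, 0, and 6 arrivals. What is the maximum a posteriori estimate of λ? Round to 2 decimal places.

Σxᵢ = 0+10+10+0+6 = 26, with n = 5.
Posterior ∝ λe^(−6λ) · λ^26e^(−5λ) = λ^27e^(−11λ), i.e. Gamma(shape=28, rate=11).
The mode of a Gamma(a, b) with a ≥ 1 (shape–rate) is (a−1)/b = 27/11 ≈ 2.45.

λ̂_MAP = 2.45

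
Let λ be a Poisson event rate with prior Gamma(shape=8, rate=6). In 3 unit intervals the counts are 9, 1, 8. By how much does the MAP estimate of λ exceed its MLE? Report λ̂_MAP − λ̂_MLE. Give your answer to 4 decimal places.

Σxᵢ = 18. Posterior is Gamma(26, 9); MAP = (26−1)/9 = 25/9 ≈ 2.77778.
MLE = x̄ = 18/3 ≈ 6.00000.
Difference = 25/9 − 18/3 = -29/9 ≈ -3.2222.

MAP − MLE = -3.2222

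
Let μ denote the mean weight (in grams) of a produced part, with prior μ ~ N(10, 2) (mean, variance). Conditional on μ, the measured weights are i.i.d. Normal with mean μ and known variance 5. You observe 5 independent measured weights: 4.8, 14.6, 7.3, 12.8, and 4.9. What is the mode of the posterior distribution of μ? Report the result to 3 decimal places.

n = 5; x̄ = (4.8 + 14.6 + 7.3 + 12.8 + 4.9)/5 = 44.4/5 = 8.88.
For a Normal prior and Normal likelihood with known variance, the posterior is Normal; its mode equals its mean, the precision-weighted average.
Prior precision 1/σ₀² = 1/2 = 0.5; data precision n/σ² = 5/5 = 1.
μ̂ = (0.5·10 + 1·8.88) / (0.5 + 1) = 13.88/1.5 = 694/75 ≈ 9.253.

μ̂_MAP = 9.253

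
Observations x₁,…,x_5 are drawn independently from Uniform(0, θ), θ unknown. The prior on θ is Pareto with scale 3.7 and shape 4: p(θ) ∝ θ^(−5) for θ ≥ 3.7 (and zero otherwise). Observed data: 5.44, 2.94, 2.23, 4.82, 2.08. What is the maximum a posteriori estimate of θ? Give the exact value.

The Uniform(0, θ) likelihood is θ^(−n) for θ ≥ max(xᵢ), zero otherwise. Here max(xᵢ) = 5.44.
Posterior ∝ θ^(−5) · θ^(−5) = θ^(−10) on θ ≥ max(3.7, 5.44) = 5.44.
This density is strictly decreasing in θ, so the posterior mode lies at the lower boundary of the support.

θ̂_MAP = 5.44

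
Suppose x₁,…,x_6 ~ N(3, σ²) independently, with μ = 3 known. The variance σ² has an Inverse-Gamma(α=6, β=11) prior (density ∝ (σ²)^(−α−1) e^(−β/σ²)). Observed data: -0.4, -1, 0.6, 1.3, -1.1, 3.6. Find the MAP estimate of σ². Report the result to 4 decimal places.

Sum of squared deviations about the known mean: SS = (-0.4−3)² + (-1−3)² + (0.6−3)² + (1.3−3)² + (-1.1−3)² + (3.6−3)² = 53.38.
The Normal likelihood contributes (σ²)^(−n/2) exp(−SS/(2σ²)), so the posterior is Inverse-Gamma(α + n/2, β + SS/2) = Inverse-Gamma(9, 37.69).
The mode of Inverse-Gamma(a, b) is b/(a+1) = 37.69/10 ≈ 3.7690.

σ̂²_MAP = 3.7690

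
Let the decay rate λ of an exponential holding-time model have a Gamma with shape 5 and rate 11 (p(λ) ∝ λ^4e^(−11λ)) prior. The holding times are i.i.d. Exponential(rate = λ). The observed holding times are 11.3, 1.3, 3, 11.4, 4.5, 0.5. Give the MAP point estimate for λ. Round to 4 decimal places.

λ̂_MAP = 0.2326

The Exponential(rate=λ) likelihood is ∝ λ^n e^(−λΣtᵢ). Here n = 6 and Σtᵢ = 11.3 + 1.3 + 3 + 11.4 + 4.5 + 0.5 = 32.
Posterior ∝ λ^4e^(−11λ) · λ^6e^(−32λ) = λ^10e^(−43λ), i.e. Gamma(11, 43).
Mode = (a−1)/b = 10/43 ≈ 0.2326.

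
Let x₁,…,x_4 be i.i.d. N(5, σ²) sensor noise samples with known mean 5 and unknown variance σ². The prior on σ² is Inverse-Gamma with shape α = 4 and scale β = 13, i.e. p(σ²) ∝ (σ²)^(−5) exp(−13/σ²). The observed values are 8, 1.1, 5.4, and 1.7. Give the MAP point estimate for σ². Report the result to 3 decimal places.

σ̂²_MAP = 4.376

Sum of squared deviations about the known mean: SS = (8−5)² + (1.1−5)² + (5.4−5)² + (1.7−5)² = 35.26.
The Normal likelihood contributes (σ²)^(−n/2) exp(−SS/(2σ²)), so the posterior is Inverse-Gamma(α + n/2, β + SS/2) = Inverse-Gamma(6, 30.63).
The mode of Inverse-Gamma(a, b) is b/(a+1) = 30.63/7 ≈ 4.376.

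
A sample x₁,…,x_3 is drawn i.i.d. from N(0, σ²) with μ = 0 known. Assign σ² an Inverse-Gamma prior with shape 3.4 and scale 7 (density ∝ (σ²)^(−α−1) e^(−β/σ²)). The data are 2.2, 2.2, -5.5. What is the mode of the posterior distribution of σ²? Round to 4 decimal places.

Sum of squared deviations about the known mean: SS = (2.2−0)² + (2.2−0)² + (-5.5−0)² = 39.93.
The Normal likelihood contributes (σ²)^(−n/2) exp(−SS/(2σ²)), so the posterior is Inverse-Gamma(α + n/2, β + SS/2) = Inverse-Gamma(4.9, 26.965).
The mode of Inverse-Gamma(a, b) is b/(a+1) = 26.965/5.9 ≈ 4.5703.

σ̂²_MAP = 4.5703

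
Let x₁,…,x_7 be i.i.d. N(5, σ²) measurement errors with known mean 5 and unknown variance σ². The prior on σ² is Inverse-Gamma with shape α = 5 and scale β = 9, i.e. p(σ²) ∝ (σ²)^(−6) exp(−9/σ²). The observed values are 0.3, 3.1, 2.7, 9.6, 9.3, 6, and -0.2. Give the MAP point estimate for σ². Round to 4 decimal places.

σ̂²_MAP = 6.1411

Sum of squared deviations about the known mean: SS = (0.3−5)² + (3.1−5)² + (2.7−5)² + (9.6−5)² + (9.3−5)² + (6−5)² + (-0.2−5)² = 98.68.
The Normal likelihood contributes (σ²)^(−n/2) exp(−SS/(2σ²)), so the posterior is Inverse-Gamma(α + n/2, β + SS/2) = Inverse-Gamma(8.5, 58.34).
The mode of Inverse-Gamma(a, b) is b/(a+1) = 58.34/9.5 ≈ 6.1411.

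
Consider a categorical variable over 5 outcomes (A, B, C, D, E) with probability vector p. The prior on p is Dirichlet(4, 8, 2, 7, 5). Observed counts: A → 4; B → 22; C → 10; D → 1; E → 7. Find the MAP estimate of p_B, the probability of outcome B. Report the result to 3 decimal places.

MAP estimate of p_B = 0.446

The posterior is Dirichlet(αᵢ + nᵢ) = Dirichlet(8, 30, 12, 8, 12).
For a Dirichlet(a₁,…,a_K) with all aᵢ > 1, the mode has j-th component (aⱼ − 1)/(Σaᵢ − K).
Here Σaᵢ = 70 and K = 5, so p_B = (30 − 1)/(70 − 5) = 29/65 ≈ 0.446.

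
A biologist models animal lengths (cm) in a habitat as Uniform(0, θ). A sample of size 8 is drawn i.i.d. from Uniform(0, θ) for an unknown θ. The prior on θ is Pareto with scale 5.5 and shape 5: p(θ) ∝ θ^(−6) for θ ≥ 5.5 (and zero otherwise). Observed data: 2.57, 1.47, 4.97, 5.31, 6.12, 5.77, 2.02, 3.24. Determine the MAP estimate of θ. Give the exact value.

The Uniform(0, θ) likelihood is θ^(−n) for θ ≥ max(xᵢ), zero otherwise. Here max(xᵢ) = 6.12.
Posterior ∝ θ^(−6) · θ^(−8) = θ^(−14) on θ ≥ max(5.5, 6.12) = 6.12.
This density is strictly decreasing in θ, so the posterior mode lies at the lower boundary of the support.

θ̂_MAP = 6.12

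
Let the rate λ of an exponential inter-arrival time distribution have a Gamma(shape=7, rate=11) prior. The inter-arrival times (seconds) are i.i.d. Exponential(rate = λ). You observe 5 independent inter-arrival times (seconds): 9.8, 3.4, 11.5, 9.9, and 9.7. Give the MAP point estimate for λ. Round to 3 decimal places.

λ̂_MAP = 0.199

The Exponential(rate=λ) likelihood is ∝ λ^n e^(−λΣtᵢ). Here n = 5 and Σtᵢ = 9.8 + 3.4 + 11.5 + 9.9 + 9.7 = 44.3.
Posterior ∝ λ^6e^(−11λ) · λ^5e^(−44.3λ) = λ^11e^(−55.3λ), i.e. Gamma(12, 55.3).
Mode = (a−1)/b = 11/55.3 ≈ 0.199.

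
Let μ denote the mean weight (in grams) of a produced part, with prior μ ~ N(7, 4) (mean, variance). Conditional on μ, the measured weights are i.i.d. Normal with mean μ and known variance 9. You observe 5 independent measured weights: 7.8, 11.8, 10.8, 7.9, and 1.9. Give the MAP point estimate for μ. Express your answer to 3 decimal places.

n = 5; x̄ = (7.8 + 11.8 + 10.8 + 7.9 + 1.9)/5 = 40.2/5 = 8.04.
For a Normal prior and Normal likelihood with known variance, the posterior is Normal; its mode equals its mean, the precision-weighted average.
Prior precision 1/σ₀² = 1/4 = 0.25; data precision n/σ² = 5/9.
μ̂ = (0.25·7 + (5/9)·8.04) / (0.25 + 5/9) = (373/60)/(29/36) = 1119/145 ≈ 7.717.

μ̂_MAP = 7.717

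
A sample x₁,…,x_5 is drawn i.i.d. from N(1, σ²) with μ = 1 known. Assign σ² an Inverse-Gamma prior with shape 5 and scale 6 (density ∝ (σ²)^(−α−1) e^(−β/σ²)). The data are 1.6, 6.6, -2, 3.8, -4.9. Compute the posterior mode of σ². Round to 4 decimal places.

Sum of squared deviations about the known mean: SS = (1.6−1)² + (6.6−1)² + (-2−1)² + (3.8−1)² + (-4.9−1)² = 83.37.
The Normal likelihood contributes (σ²)^(−n/2) exp(−SS/(2σ²)), so the posterior is Inverse-Gamma(α + n/2, β + SS/2) = Inverse-Gamma(7.5, 47.685).
The mode of Inverse-Gamma(a, b) is b/(a+1) = 47.685/8.5 ≈ 5.6100.

σ̂²_MAP = 5.6100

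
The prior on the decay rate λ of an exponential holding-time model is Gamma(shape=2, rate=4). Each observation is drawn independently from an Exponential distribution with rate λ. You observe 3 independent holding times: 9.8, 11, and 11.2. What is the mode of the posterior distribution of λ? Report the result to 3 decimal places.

λ̂_MAP = 0.111

The Exponential(rate=λ) likelihood is ∝ λ^n e^(−λΣtᵢ). Here n = 3 and Σtᵢ = 9.8 + 11 + 11.2 = 32.
Posterior ∝ λe^(−4λ) · λ^3e^(−32λ) = λ^4e^(−36λ), i.e. Gamma(5, 36).
Mode = (a−1)/b = 4/36 ≈ 0.111.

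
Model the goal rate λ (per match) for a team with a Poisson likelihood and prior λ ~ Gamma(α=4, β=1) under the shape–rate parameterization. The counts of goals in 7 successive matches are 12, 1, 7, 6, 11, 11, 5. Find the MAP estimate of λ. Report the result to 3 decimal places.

λ̂_MAP = 7.000

Σxᵢ = 12+1+7+6+11+11+5 = 53, with n = 7.
Posterior ∝ λ^3e^(−1λ) · λ^53e^(−7λ) = λ^56e^(−8λ), i.e. Gamma(shape=57, rate=8).
The mode of a Gamma(a, b) with a ≥ 1 (shape–rate) is (a−1)/b = 56/8 ≈ 7.000.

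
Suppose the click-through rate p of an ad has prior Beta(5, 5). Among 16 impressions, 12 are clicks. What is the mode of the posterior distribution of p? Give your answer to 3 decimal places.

p̂_MAP = 0.667

Prior: Beta(5, 5).
Data: 12 successes in 16 trials. The binomial likelihood contributes p^12(1−p)^4, so the posterior is Beta(5+12, 5+4) = Beta(17, 9).
For Beta(a, b) with a, b > 1 the mode is (a−1)/(a+b−2) = 16/24 ≈ 0.667.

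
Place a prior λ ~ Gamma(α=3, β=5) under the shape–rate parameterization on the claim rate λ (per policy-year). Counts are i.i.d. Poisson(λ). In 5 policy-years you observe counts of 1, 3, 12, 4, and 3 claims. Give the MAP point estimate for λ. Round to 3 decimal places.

λ̂_MAP = 2.500

Σxᵢ = 1+3+12+4+3 = 23, with n = 5.
Posterior ∝ λ^2e^(−5λ) · λ^23e^(−5λ) = λ^25e^(−10λ), i.e. Gamma(shape=26, rate=10).
The mode of a Gamma(a, b) with a ≥ 1 (shape–rate) is (a−1)/b = 25/10 ≈ 2.500.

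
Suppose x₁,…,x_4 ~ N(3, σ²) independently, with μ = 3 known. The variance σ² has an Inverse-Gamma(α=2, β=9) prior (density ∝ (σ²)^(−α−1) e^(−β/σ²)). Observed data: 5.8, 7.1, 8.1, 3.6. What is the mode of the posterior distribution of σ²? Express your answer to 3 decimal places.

Sum of squared deviations about the known mean: SS = (5.8−3)² + (7.1−3)² + (8.1−3)² + (3.6−3)² = 51.02.
The Normal likelihood contributes (σ²)^(−n/2) exp(−SS/(2σ²)), so the posterior is Inverse-Gamma(α + n/2, β + SS/2) = Inverse-Gamma(4, 34.51).
The mode of Inverse-Gamma(a, b) is b/(a+1) = 34.51/5 ≈ 6.902.

σ̂²_MAP = 6.902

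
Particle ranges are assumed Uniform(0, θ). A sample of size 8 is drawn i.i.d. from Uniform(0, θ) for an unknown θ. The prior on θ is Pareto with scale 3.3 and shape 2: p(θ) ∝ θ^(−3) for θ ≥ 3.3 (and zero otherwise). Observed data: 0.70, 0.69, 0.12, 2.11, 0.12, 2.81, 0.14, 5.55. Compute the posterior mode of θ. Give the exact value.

The Uniform(0, θ) likelihood is θ^(−n) for θ ≥ max(xᵢ), zero otherwise. Here max(xᵢ) = 5.55.
Posterior ∝ θ^(−3) · θ^(−8) = θ^(−11) on θ ≥ max(3.3, 5.55) = 5.55.
This density is strictly decreasing in θ, so the posterior mode lies at the lower boundary of the support.

θ̂_MAP = 5.55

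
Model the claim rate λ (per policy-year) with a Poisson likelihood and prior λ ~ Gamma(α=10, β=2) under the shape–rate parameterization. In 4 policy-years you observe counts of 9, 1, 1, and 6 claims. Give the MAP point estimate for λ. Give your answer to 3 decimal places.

λ̂_MAP = 4.333

Σxᵢ = 9+1+1+6 = 17, with n = 4.
Posterior ∝ λ^9e^(−2λ) · λ^17e^(−4λ) = λ^26e^(−6λ), i.e. Gamma(shape=27, rate=6).
The mode of a Gamma(a, b) with a ≥ 1 (shape–rate) is (a−1)/b = 26/6 ≈ 4.333.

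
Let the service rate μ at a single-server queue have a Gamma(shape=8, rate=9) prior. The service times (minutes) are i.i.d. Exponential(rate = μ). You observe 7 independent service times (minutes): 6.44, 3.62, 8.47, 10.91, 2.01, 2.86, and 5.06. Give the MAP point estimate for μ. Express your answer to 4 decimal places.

μ̂_MAP = 0.2894

The Exponential(rate=μ) likelihood is ∝ μ^n e^(−μΣtᵢ). Here n = 7 and Σtᵢ = 6.44 + 3.62 + 8.47 + 10.91 + 2.01 + 2.86 + 5.06 = 39.37.
Posterior ∝ μ^7e^(−9μ) · μ^7e^(−39.37μ) = μ^14e^(−48.37μ), i.e. Gamma(15, 48.37).
Mode = (a−1)/b = 14/48.37 ≈ 0.2894.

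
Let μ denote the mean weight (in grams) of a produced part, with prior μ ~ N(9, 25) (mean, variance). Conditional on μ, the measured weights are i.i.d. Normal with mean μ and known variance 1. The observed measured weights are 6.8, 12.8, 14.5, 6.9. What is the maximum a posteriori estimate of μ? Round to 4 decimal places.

n = 4; x̄ = (6.8 + 12.8 + 14.5 + 6.9)/4 = 41/4 = 10.25.
For a Normal prior and Normal likelihood with known variance, the posterior is Normal; its mode equals its mean, the precision-weighted average.
Prior precision 1/σ₀² = 1/25 = 0.04; data precision n/σ² = 4/1 = 4.
μ̂ = (0.04·9 + 4·10.25) / (0.04 + 4) = 41.36/4.04 = 1034/101 ≈ 10.2376.

μ̂_MAP = 10.2376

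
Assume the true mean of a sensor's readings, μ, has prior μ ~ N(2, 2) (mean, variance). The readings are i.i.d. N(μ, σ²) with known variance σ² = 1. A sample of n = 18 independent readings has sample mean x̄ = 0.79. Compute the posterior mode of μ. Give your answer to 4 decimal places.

μ̂_MAP = 0.8227

n = 18, x̄ = 0.79.
For a Normal prior and Normal likelihood with known variance, the posterior is Normal; its mode equals its mean, the precision-weighted average.
Prior precision 1/σ₀² = 1/2 = 0.5; data precision n/σ² = 18/1 = 18.
μ̂ = (0.5·2 + 18·0.79) / (0.5 + 18) = 15.22/18.5 = 761/925 ≈ 0.8227.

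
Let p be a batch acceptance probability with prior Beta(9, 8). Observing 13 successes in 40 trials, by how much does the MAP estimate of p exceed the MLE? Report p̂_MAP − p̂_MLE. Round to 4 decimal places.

MAP − MLE = 0.0568

Posterior is Beta(22, 35); MAP = (22−1)/(57−2) = 21/55 ≈ 0.38182.
MLE ignores the prior: p̂_MLE = k/n = 13/40 ≈ 0.32500.
Difference = 21/55 − 13/40 = 5/88 ≈ 0.0568.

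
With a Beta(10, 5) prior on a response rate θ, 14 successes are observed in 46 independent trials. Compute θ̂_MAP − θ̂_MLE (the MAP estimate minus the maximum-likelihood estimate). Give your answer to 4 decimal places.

Posterior is Beta(24, 37); MAP = (24−1)/(61−2) = 23/59 ≈ 0.38983.
MLE ignores the prior: θ̂_MLE = k/n = 14/46 ≈ 0.30435.
Difference = 23/59 − 14/46 = 116/1357 ≈ 0.0855.

MAP − MLE = 0.0855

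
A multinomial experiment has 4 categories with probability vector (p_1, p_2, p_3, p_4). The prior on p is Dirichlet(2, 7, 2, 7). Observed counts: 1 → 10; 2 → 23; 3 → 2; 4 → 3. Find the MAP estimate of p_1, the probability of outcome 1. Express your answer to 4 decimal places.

MAP estimate: 0.2115

The posterior is Dirichlet(αᵢ + nᵢ) = Dirichlet(12, 30, 4, 10).
For a Dirichlet(a₁,…,a_K) with all aᵢ > 1, the mode has j-th component (aⱼ − 1)/(Σaᵢ − K).
Here Σaᵢ = 56 and K = 4, so p_1 = (12 − 1)/(56 − 4) = 11/52 ≈ 0.2115.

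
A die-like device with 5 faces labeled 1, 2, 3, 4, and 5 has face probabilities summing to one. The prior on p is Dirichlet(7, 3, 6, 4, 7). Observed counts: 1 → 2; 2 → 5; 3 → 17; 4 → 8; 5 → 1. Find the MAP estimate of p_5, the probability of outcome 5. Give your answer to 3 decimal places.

MAP estimate: 0.127

The posterior is Dirichlet(αᵢ + nᵢ) = Dirichlet(9, 8, 23, 12, 8).
For a Dirichlet(a₁,…,a_K) with all aᵢ > 1, the mode has j-th component (aⱼ − 1)/(Σaᵢ − K).
Here Σaᵢ = 60 and K = 5, so p_5 = (8 − 1)/(60 − 5) = 7/55 ≈ 0.127.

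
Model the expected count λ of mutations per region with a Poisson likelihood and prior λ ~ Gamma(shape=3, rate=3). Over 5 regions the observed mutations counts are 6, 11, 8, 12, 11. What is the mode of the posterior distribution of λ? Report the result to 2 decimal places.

λ̂_MAP = 6.25

Σxᵢ = 6+11+8+12+11 = 48, with n = 5.
Posterior ∝ λ^2e^(−3λ) · λ^48e^(−5λ) = λ^50e^(−8λ), i.e. Gamma(shape=51, rate=8).
The mode of a Gamma(a, b) with a ≥ 1 (shape–rate) is (a−1)/b = 50/8 ≈ 6.25.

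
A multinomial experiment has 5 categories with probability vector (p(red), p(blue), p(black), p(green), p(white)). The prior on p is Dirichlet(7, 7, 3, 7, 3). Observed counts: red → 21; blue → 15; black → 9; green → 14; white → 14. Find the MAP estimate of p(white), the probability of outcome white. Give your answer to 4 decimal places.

MAP estimate of p(white) = 0.1684

The posterior is Dirichlet(αᵢ + nᵢ) = Dirichlet(28, 22, 12, 21, 17).
For a Dirichlet(a₁,…,a_K) with all aᵢ > 1, the mode has j-th component (aⱼ − 1)/(Σaᵢ − K).
Here Σaᵢ = 100 and K = 5, so p(white) = (17 − 1)/(100 − 5) = 16/95 ≈ 0.1684.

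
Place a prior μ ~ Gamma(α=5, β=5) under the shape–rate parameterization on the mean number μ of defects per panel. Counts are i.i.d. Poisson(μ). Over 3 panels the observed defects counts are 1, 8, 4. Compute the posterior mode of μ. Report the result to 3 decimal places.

μ̂_MAP = 2.125

Σxᵢ = 1+8+4 = 13, with n = 3.
Posterior ∝ μ^4e^(−5μ) · μ^13e^(−3μ) = μ^17e^(−8μ), i.e. Gamma(shape=18, rate=8).
The mode of a Gamma(a, b) with a ≥ 1 (shape–rate) is (a−1)/b = 17/8 ≈ 2.125.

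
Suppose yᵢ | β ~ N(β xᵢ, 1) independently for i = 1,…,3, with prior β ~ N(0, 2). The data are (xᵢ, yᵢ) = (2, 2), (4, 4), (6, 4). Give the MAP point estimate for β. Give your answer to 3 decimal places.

β̂_MAP = 0.779

log p(β | y) = −Σ(yᵢ − βxᵢ)²/(2·1) − β²/(2·2) + const.
Setting the derivative to zero: Σxᵢ(yᵢ − βxᵢ)/1 − β/2 = 0, so β = Σxᵢyᵢ / (Σxᵢ² + σ²/τ²).
Σxᵢyᵢ = 2·2 + 4·4 + 6·4 = 44; Σxᵢ² = 56; σ²/τ² = 0.5.
β̂_MAP = 44 / (56 + 0.5) = 44/56.5 ≈ 0.779.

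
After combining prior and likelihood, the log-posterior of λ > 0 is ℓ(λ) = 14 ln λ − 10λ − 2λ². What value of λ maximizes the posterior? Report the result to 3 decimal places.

λ̂_MAP = 1.000

ℓ'(λ) = 14/λ − 10 − 4λ. Setting this to zero and multiplying by λ: 4λ² + 10λ − 14 = 0.
λ = (−10 + √(10² + 4·4·14)) / (2·4) = (−10 + √324) / 8 = (−10 + 18)/8 = 1.
ℓ''(λ) = −14/λ² − 4 < 0, confirming a maximum.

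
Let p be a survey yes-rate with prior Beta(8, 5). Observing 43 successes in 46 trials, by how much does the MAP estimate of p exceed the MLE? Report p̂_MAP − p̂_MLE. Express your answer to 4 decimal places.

MAP − MLE = -0.0576

Posterior is Beta(51, 8); MAP = (51−1)/(59−2) = 50/57 ≈ 0.87719.
MLE ignores the prior: p̂_MLE = k/n = 43/46 ≈ 0.93478.
Difference = 50/57 − 43/46 = -151/2622 ≈ -0.0576.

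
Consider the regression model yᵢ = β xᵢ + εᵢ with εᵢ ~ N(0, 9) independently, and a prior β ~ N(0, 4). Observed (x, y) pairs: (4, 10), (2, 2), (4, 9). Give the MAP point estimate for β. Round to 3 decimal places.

β̂_MAP = 2.092

log p(β | y) = −Σ(yᵢ − βxᵢ)²/(2·9) − β²/(2·4) + const.
Setting the derivative to zero: Σxᵢ(yᵢ − βxᵢ)/9 − β/4 = 0, so β = Σxᵢyᵢ / (Σxᵢ² + σ²/τ²).
Σxᵢyᵢ = 4·10 + 2·2 + 4·9 = 80; Σxᵢ² = 36; σ²/τ² = 2.25.
β̂_MAP = 80 / (36 + 2.25) = 80/38.25 ≈ 2.092.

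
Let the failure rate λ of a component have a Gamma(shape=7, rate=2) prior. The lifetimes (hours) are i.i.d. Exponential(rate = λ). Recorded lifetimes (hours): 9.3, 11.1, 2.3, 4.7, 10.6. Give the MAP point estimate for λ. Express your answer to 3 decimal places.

λ̂_MAP = 0.275

The Exponential(rate=λ) likelihood is ∝ λ^n e^(−λΣtᵢ). Here n = 5 and Σtᵢ = 9.3 + 11.1 + 2.3 + 4.7 + 10.6 = 38.
Posterior ∝ λ^6e^(−2λ) · λ^5e^(−38λ) = λ^11e^(−40λ), i.e. Gamma(12, 40).
Mode = (a−1)/b = 11/40 ≈ 0.275.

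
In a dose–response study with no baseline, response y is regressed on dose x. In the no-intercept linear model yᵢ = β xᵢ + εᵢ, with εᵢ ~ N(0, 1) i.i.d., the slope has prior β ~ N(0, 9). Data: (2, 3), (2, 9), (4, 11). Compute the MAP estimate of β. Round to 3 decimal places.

β̂_MAP = 2.820

log p(β | y) = −Σ(yᵢ − βxᵢ)²/(2·1) − β²/(2·9) + const.
Setting the derivative to zero: Σxᵢ(yᵢ − βxᵢ)/1 − β/9 = 0, so β = Σxᵢyᵢ / (Σxᵢ² + σ²/τ²).
Σxᵢyᵢ = 2·3 + 2·9 + 4·11 = 68; Σxᵢ² = 24; σ²/τ² = 1/9.
β̂_MAP = 68 / (24 + 1/9) = 68/(217/9) = 612/217 ≈ 2.820.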